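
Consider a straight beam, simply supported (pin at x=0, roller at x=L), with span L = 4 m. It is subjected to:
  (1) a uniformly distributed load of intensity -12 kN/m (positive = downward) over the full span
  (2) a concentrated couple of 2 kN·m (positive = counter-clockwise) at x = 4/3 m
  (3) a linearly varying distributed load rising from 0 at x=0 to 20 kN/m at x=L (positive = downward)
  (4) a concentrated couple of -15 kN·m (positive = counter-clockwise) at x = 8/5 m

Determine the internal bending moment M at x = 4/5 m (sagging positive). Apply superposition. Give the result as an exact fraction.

M(4/5) = -193/25 kN·m

Load 1 — uniform load w=-12 kN/m over full span:
  M_1 = wx(L-x)/2 = (-12)·(4/5)·(4-(4/5))/2 = -384/25 kN·m
Load 2 — applied couple M₀=2 kN·m at a=4/3 m (b=L-a=8/3):
  M_2 = M₀x/L  [x≤a] = 2·(4/5)/4 = 2/5 kN·m
Load 3 — triangular load w₀=20 kN/m (0→w₀ over full span):
  M_3 = w₀Lx/6 - w₀x³/(6L) = 20·4·(4/5)/6 - 20·(4/5)³/(6·4) = 256/25 kN·m
Load 4 — applied couple M₀=-15 kN·m at a=8/5 m (b=L-a=12/5):
  M_4 = M₀x/L  [x≤a] = (-15)·(4/5)/4 = -3 kN·m
Superposition: M = Σ M_i = -193/25 kN·m ≈ -7.720000 kN·m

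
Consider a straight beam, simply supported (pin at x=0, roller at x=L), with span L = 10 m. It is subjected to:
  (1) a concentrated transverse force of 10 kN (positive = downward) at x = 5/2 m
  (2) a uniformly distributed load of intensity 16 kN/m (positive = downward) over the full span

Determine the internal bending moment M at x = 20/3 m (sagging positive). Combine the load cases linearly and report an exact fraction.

Load 1 — point force P=10 kN at a=5/2 m (b=L-a=15/2):
  M_1 = Pa(L-x)/L  [x>a] = 10·(5/2)·(10-(20/3))/10 = 25/3 kN·m
Load 2 — uniform load w=16 kN/m over full span:
  M_2 = wx(L-x)/2 = 16·(20/3)·(10-(20/3))/2 = 1600/9 kN·m
Superposition: M = Σ M_i = 1675/9 kN·m ≈ 186.111111 kN·m

M(20/3) = 1675/9 kN·m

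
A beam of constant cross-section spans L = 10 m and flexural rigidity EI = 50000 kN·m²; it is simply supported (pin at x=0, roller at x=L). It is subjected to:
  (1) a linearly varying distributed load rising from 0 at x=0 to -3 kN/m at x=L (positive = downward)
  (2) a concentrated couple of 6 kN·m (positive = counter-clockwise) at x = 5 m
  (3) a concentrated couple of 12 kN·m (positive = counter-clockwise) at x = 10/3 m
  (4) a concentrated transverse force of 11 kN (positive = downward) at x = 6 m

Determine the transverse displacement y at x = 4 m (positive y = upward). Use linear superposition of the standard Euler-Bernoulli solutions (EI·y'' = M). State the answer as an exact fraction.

Load 1 — triangular load w₀=-3 kN/m (0→w₀ over full span):
  y_1 = -w₀x(7L⁴-10L²x²+3x⁴)/(360LEI) = -(-3)·4·(7·10⁴-10·10²·4²+3·4⁴)/(360·10·50000) = 1141/312500 m
Load 2 — applied couple M₀=6 kN·m at a=5 m (b=L-a=5):
  y_2 = (M₀x³/(6L)+C₁x)/EI  [x≤a] with C₁=M₀(3b²-L²)/(6L)=-5/2 = (6·4³/(6·10)+(-5/2)·4)/50000 = -9/125000 m
Load 3 — applied couple M₀=12 kN·m at a=10/3 m (b=L-a=20/3):
  y_3 = (M₀x³/(6L)-M₀(x-a)²/2+C₁x)/EI  [x>a] with C₁=M₀(3b²-L²)/(6L)=20/3 = (12·4³/(6·10)-12·(4-(10/3))²/2+(20/3)·4)/50000 = 23/31250 m
Load 4 — point force P=11 kN at a=6 m (b=L-a=4):
  y_4 = -Pbx(L²-b²-x²)/(6LEI)  [x≤a] = -11·4·4·(10²-4²-4²)/(6·10·50000) = -187/46875 m
Superposition: y = Σ y_i = 611/1875000 m ≈ 0.000326 m

y(4) = 611/1875000 m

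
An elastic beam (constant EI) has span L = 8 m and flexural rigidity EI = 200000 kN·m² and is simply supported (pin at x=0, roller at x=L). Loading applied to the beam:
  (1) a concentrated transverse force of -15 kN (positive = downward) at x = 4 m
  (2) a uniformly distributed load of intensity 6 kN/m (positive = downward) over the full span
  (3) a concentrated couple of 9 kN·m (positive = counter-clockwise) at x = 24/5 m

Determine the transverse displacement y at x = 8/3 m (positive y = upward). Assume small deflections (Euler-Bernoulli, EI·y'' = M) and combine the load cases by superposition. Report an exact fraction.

Load 1 — point force P=-15 kN at a=4 m (b=L-a=4):
  y_1 = -Pbx(L²-b²-x²)/(6LEI)  [x≤a] = -(-15)·4·(8/3)·(8²-4²-(8/3)²)/(6·8·200000) = 23/33750 m
Load 2 — uniform load w=6 kN/m over full span:
  y_2 = -wx(L³-2Lx²+x³)/(24EI) = -6·(8/3)·(8³-2·8·(8/3)²+(8/3)³)/(24·200000) = -352/253125 m
Load 3 — applied couple M₀=9 kN·m at a=24/5 m (b=L-a=16/5):
  y_3 = (M₀x³/(6L)+C₁x)/EI  [x≤a] with C₁=M₀(3b²-L²)/(6L)=-156/25 = (9·(8/3)³/(6·8)+(-156/25)·(8/3))/200000 = -46/703125 m
Superposition: y = Σ y_i = -9803/12656250 m ≈ -0.000775 m

y(8/3) = -9803/12656250 m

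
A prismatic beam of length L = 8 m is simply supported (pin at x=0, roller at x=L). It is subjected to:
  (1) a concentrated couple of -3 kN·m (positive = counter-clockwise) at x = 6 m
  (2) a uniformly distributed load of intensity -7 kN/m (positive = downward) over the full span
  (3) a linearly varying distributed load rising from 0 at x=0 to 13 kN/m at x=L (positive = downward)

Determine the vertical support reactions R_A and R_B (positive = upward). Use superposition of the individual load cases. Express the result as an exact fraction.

Load 1 — applied couple M₀=-3 kN·m at a=6 m (b=L-a=2):
  R_A = M₀/L = (-3)/8 = -3/8 kN
  R_B = -M₀/L = -(-3)/8 = 3/8 kN
Load 2 — uniform load w=-7 kN/m over full span:
  R_A = wL/2 = (-7)·8/2 = -28 kN
  R_B = wL/2 = (-7)·8/2 = -28 kN
Load 3 — triangular load w₀=13 kN/m (0→w₀ over full span):
  R_A = w₀L/6 = 13·8/6 = 52/3 kN
  R_B = w₀L/3 = 13·8/3 = 104/3 kN
Superposition: R_A = -265/24 kN, R_B = 169/24 kN

R_A = -265/24 kN, R_B = 169/24 kN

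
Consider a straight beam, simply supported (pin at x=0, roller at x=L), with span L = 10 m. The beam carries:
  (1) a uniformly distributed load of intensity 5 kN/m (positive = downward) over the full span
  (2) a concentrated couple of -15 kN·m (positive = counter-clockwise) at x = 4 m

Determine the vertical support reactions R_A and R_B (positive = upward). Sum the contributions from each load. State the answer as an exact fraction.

R_A = 47/2 kN, R_B = 53/2 kN

Load 1 — uniform load w=5 kN/m over full span:
  R_A = wL/2 = 5·10/2 = 25 kN
  R_B = wL/2 = 5·10/2 = 25 kN
Load 2 — applied couple M₀=-15 kN·m at a=4 m (b=L-a=6):
  R_A = M₀/L = (-15)/10 = -3/2 kN
  R_B = -M₀/L = -(-15)/10 = 3/2 kN
Superposition: R_A = 47/2 kN, R_B = 53/2 kN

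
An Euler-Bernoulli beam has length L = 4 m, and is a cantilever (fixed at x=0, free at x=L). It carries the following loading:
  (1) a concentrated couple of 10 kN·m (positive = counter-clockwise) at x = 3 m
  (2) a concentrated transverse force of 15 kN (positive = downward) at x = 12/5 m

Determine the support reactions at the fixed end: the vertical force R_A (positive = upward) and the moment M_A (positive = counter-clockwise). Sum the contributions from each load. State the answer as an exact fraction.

R_A = 15 kN, M_A = 26 kN·m

Load 1 — applied couple M₀=10 kN·m at a=3 m (b=L-a=1):
  R_A = 0 kN
  M_A = -M₀ = -10 kN·m
Load 2 — point force P=15 kN at a=12/5 m (b=L-a=8/5):
  R_A = P = 15 kN
  M_A = Pa = 15·(12/5) = 36 kN·m
Superposition: R_A = 15 kN, M_A = 26 kN·m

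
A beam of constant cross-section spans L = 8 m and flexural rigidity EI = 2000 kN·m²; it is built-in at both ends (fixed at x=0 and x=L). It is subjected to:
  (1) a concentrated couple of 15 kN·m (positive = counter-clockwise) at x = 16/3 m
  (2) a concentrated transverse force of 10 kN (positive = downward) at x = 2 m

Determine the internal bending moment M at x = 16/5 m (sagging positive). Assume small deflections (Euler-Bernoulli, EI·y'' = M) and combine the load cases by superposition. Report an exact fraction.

Load 1 — applied couple M₀=15 kN·m at a=16/3 m (b=L-a=8/3):
  M_1 = R_Ax - M_A  [x≤a] with R_A=5/2, M_A=5 = (5/2)·(16/5) - 5 = 3 kN·m
Load 2 — point force P=10 kN at a=2 m (b=L-a=6):
  M_2 = Pa²(a+3b)(L-x)/L³ - Pa²b/L²  [x>a] = 10·2²·(2+3·6)·(8-(16/5))/8³ - 10·2²·6/8² = 15/4 kN·m
Superposition: M = Σ M_i = 27/4 kN·m ≈ 6.750000 kN·m

M(16/5) = 27/4 kN·m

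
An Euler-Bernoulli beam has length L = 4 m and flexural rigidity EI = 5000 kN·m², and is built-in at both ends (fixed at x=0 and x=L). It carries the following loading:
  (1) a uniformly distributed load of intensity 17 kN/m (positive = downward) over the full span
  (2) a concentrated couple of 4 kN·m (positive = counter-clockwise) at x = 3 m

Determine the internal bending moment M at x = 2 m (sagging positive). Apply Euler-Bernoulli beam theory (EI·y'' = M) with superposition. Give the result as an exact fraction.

M(2) = 37/3 kN·m

Load 1 — uniform load w=17 kN/m over full span:
  M_1 = wLx/2 - wL²/12 - wx²/2 = 17·4·2/2 - 17·4²/12 - 17·2²/2 = 34/3 kN·m
Load 2 — applied couple M₀=4 kN·m at a=3 m (b=L-a=1):
  M_2 = R_Ax - M_A  [x≤a] with R_A=9/8, M_A=5/4 = (9/8)·2 - (5/4) = 1 kN·m
Superposition: M = Σ M_i = 37/3 kN·m ≈ 12.333333 kN·m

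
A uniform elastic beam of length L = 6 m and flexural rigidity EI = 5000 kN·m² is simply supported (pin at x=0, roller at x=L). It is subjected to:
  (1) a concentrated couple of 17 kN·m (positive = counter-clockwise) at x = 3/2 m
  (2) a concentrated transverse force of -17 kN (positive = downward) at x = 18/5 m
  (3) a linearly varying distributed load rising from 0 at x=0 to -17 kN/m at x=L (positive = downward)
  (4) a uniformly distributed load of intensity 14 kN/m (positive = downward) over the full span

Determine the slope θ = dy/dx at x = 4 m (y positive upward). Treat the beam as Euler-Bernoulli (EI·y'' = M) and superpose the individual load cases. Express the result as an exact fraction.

θ(4) = -11249/90000000 rad

Load 1 — applied couple M₀=17 kN·m at a=3/2 m (b=L-a=9/2):
  θ_1 = (M₀x²/(2L)-M₀(x-a)+C₁)/EI  [x>a] with C₁=M₀(3b²-L²)/(6L)=187/16 = (17·4²/(2·6)-17·(4-(3/2))+(187/16))/5000 = -391/240000 rad
Load 2 — point force P=-17 kN at a=18/5 m (b=L-a=12/5):
  θ_2 = -Pa(2L²-6Lx+3x²+a²)/(6LEI)  [x>a] = -(-17)·(18/5)·(2·6²-6·6·4+3·4²+(18/5)²)/(6·6·5000) = -1173/312500 rad
Load 3 — triangular load w₀=-17 kN/m (0→w₀ over full span):
  θ_3 = -w₀(7L⁴-30L²x²+15x⁴)/(360LEI) = -(-17)·(7·6⁴-30·6²·4²+15·4⁴)/(360·6·5000) = -1547/225000 rad
Load 4 — uniform load w=14 kN/m over full span:
  θ_4 = -w(L³-6Lx²+4x³)/(24EI) = -14·(6³-6·6·4²+4·4³)/(24·5000) = 91/7500 rad
Superposition: θ = Σ θ_i = -11249/90000000 rad ≈ -0.000125 rad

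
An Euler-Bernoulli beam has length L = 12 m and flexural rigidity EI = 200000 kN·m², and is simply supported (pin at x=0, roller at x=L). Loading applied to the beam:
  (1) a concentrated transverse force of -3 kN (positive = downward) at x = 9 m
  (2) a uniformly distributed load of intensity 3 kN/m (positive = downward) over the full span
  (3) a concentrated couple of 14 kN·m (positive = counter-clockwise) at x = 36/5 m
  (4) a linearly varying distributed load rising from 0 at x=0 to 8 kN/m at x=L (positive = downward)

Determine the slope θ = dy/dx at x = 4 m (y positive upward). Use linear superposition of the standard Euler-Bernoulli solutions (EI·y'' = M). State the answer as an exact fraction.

θ(4) = -443273/360000000 rad

Load 1 — point force P=-3 kN at a=9 m (b=L-a=3):
  θ_1 = -Pb(L²-b²-3x²)/(6LEI)  [x≤a] = -(-3)·3·(12²-3²-3·4²)/(6·12·200000) = 87/1600000 rad
Load 2 — uniform load w=3 kN/m over full span:
  θ_2 = -w(L³-6Lx²+4x³)/(24EI) = -3·(12³-6·12·4²+4·4³)/(24·200000) = -13/25000 rad
Load 3 — applied couple M₀=14 kN·m at a=36/5 m (b=L-a=24/5):
  θ_3 = (M₀x²/(2L)+C₁)/EI  [x≤a] with C₁=M₀(3b²-L²)/(6L)=-364/25 = (14·4²/(2·12)+(-364/25))/200000 = -49/1875000 rad
Load 4 — triangular load w₀=8 kN/m (0→w₀ over full span):
  θ_4 = -w₀(7L⁴-30L²x²+15x⁴)/(360LEI) = -8·(7·12⁴-30·12²·4²+15·4⁴)/(360·12·200000) = -104/140625 rad
Superposition: θ = Σ θ_i = -443273/360000000 rad ≈ -0.001231 rad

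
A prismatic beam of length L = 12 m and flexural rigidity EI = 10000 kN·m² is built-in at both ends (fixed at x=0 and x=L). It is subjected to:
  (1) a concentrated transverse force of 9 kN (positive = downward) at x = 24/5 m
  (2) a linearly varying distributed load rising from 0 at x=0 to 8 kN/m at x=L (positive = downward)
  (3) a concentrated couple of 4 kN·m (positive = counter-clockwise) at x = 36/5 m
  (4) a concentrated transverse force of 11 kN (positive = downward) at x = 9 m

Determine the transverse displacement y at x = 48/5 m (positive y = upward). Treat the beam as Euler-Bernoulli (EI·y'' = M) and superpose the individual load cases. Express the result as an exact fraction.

Load 1 — point force P=9 kN at a=24/5 m (b=L-a=36/5):
  y_1 = -Pa²(L-x)²(3bL-(3b+a)(L-x))/(6L³EI)  [x>a] = -9·(24/5)²·(12-(48/5))²·(3·(36/5)·12-(3·(36/5)+(24/5))·(12-(48/5)))/(6·12³·10000) = -22032/9765625 m
Load 2 — triangular load w₀=8 kN/m (0→w₀ over full span):
  y_2 = -w₀x²(L-x)²(x+2L)/(120LEI) = -8·(48/5)²·(12-(48/5))²·((48/5)+2·12)/(120·12·10000) = -96768/9765625 m
Load 3 — applied couple M₀=4 kN·m at a=36/5 m (b=L-a=24/5):
  y_3 = (R_Ax³/6 - M_Ax²/2 - M₀(x-a)²/2)/EI  [x>a] with R_A=12/25, M_A=32/25 = ((12/25)·(48/5)³/6 - (32/25)·(48/5)²/2 - 4·((48/5)-(36/5))²/2)/10000 = 54/1953125 m
Load 4 — point force P=11 kN at a=9 m (b=L-a=3):
  y_4 = -Pa²(L-x)²(3bL-(3b+a)(L-x))/(6L³EI)  [x>a] = -11·9²·(12-(48/5))²·(3·3·12-(3·3+9)·(12-(48/5)))/(6·12³·10000) = -8019/2500000 m
Superposition: y = Σ y_i = -959067/62500000 m ≈ -0.015345 m

y(48/5) = -959067/62500000 m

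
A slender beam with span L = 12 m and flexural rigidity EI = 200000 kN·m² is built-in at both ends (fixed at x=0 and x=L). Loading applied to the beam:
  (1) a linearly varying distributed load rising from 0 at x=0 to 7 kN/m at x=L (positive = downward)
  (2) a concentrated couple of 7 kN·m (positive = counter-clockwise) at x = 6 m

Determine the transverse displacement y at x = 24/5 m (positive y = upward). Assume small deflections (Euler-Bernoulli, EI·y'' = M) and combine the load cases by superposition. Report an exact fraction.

y(24/5) = -334467/390625000 m

Load 1 — triangular load w₀=7 kN/m (0→w₀ over full span):
  y_1 = -w₀x²(L-x)²(x+2L)/(120LEI) = -7·(24/5)²·(12-(24/5))²·((24/5)+2·12)/(120·12·200000) = -40824/48828125 m
Load 2 — applied couple M₀=7 kN·m at a=6 m (b=L-a=6):
  y_2 = (R_Ax³/6 - M_Ax²/2)/EI  [x≤a] with R_A=7/8, M_A=7/4 = ((7/8)·(24/5)³/6 - (7/4)·(24/5)²/2)/200000 = -63/3125000 m
Superposition: y = Σ y_i = -334467/390625000 m ≈ -0.000856 m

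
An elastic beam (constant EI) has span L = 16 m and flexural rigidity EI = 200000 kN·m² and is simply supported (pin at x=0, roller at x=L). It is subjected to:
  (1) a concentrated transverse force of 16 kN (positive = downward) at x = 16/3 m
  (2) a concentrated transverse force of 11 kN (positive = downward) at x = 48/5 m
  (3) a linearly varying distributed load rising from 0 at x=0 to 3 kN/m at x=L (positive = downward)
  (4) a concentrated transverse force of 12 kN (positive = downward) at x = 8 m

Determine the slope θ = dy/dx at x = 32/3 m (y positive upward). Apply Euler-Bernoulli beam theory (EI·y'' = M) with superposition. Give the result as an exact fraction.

θ(32/3) = 68737/31640625 rad

Load 1 — point force P=16 kN at a=16/3 m (b=L-a=32/3):
  θ_1 = -Pa(2L²-6Lx+3x²+a²)/(6LEI)  [x>a] = -16·(16/3)·(2·16²-6·16·(32/3)+3·(32/3)²+(16/3)²)/(6·16·200000) = 32/50625 rad
Load 2 — point force P=11 kN at a=48/5 m (b=L-a=32/5):
  θ_2 = -Pa(2L²-6Lx+3x²+a²)/(6LEI)  [x>a] = -11·(48/5)·(2·16²-6·16·(32/3)+3·(32/3)²+(48/5)²)/(6·16·200000) = 506/1171875 rad
Load 3 — triangular load w₀=3 kN/m (0→w₀ over full span):
  θ_3 = -w₀(7L⁴-30L²x²+15x⁴)/(360LEI) = -3·(7·16⁴-30·16²·(32/3)²+15·(32/3)⁴)/(360·16·200000) = 728/1265625 rad
Load 4 — point force P=12 kN at a=8 m (b=L-a=8):
  θ_4 = -Pa(2L²-6Lx+3x²+a²)/(6LEI)  [x>a] = -12·8·(2·16²-6·16·(32/3)+3·(32/3)²+8²)/(6·16·200000) = 1/1875 rad
Superposition: θ = Σ θ_i = 68737/31640625 rad ≈ 0.002172 rad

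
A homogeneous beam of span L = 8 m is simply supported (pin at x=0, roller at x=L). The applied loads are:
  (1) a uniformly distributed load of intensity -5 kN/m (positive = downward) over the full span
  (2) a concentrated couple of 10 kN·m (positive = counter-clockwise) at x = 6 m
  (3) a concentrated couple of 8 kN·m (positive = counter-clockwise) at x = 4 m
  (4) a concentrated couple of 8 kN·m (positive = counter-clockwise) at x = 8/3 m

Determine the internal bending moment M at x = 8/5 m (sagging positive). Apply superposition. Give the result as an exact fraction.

M(8/5) = -102/5 kN·m

Load 1 — uniform load w=-5 kN/m over full span:
  M_1 = wx(L-x)/2 = (-5)·(8/5)·(8-(8/5))/2 = -128/5 kN·m
Load 2 — applied couple M₀=10 kN·m at a=6 m (b=L-a=2):
  M_2 = M₀x/L  [x≤a] = 10·(8/5)/8 = 2 kN·m
Load 3 — applied couple M₀=8 kN·m at a=4 m (b=L-a=4):
  M_3 = M₀x/L  [x≤a] = 8·(8/5)/8 = 8/5 kN·m
Load 4 — applied couple M₀=8 kN·m at a=8/3 m (b=L-a=16/3):
  M_4 = M₀x/L  [x≤a] = 8·(8/5)/8 = 8/5 kN·m
Superposition: M = Σ M_i = -102/5 kN·m ≈ -20.400000 kN·m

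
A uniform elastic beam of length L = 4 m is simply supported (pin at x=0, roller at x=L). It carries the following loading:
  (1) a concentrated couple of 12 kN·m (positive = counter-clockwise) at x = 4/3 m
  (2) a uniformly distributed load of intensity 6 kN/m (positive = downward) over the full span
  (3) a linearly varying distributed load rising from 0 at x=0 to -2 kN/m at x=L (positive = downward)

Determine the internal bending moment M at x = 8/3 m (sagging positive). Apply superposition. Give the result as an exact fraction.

M(8/3) = 380/81 kN·m

Load 1 — applied couple M₀=12 kN·m at a=4/3 m (b=L-a=8/3):
  M_1 = M₀x/L - M₀  [x>a] = 12·(8/3)/4 - 12 = -4 kN·m
Load 2 — uniform load w=6 kN/m over full span:
  M_2 = wx(L-x)/2 = 6·(8/3)·(4-(8/3))/2 = 32/3 kN·m
Load 3 — triangular load w₀=-2 kN/m (0→w₀ over full span):
  M_3 = w₀Lx/6 - w₀x³/(6L) = (-2)·4·(8/3)/6 - (-2)·(8/3)³/(6·4) = -160/81 kN·m
Superposition: M = Σ M_i = 380/81 kN·m ≈ 4.691358 kN·m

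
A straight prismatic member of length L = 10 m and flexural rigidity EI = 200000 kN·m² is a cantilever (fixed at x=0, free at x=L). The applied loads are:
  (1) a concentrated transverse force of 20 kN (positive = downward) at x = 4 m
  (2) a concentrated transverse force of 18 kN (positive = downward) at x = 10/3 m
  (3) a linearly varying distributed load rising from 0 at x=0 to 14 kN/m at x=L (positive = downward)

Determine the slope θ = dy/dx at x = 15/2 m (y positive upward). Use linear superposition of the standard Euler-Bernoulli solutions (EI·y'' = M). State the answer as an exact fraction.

Load 1 — point force P=20 kN at a=4 m (b=L-a=6):
  θ_1 = -Pa²/(2EI)  [x>a] = -20·4²/(2·200000) = -1/1250 rad
Load 2 — point force P=18 kN at a=10/3 m (b=L-a=20/3):
  θ_2 = -Pa²/(2EI)  [x>a] = -18·(10/3)²/(2·200000) = -1/2000 rad
Load 3 — triangular load w₀=14 kN/m (0→w₀ over full span):
  θ_3 = (w₀Lx²/4-w₀L²x/3-w₀x⁴/(24L))/EI = (14·10·(15/2)²/4-14·10²·(15/2)/3-14·(15/2)⁴/(24·10))/200000 = -1757/204800 rad
Superposition: θ = Σ θ_i = -50581/5120000 rad ≈ -0.009879 rad

θ(15/2) = -50581/5120000 rad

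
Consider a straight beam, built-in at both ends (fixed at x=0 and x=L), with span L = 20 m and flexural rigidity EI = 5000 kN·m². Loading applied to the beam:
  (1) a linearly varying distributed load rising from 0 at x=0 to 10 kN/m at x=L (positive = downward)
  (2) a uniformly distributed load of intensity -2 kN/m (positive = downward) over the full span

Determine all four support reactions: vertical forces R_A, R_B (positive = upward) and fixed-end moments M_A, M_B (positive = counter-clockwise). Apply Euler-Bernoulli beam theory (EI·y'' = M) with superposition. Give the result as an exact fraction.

Load 1 — triangular load w₀=10 kN/m (0→w₀ over full span):
  R_A = 3w₀L/20 = 3·10·20/20 = 30 kN
  M_A = w₀L²/30 = 10·20²/30 = 400/3 kN·m
  R_B = 7w₀L/20 = 7·10·20/20 = 70 kN
  M_B = -w₀L²/20 = -10·20²/20 = -200 kN·m
Load 2 — uniform load w=-2 kN/m over full span:
  R_A = wL/2 = (-2)·20/2 = -20 kN
  M_A = wL²/12 = (-2)·20²/12 = -200/3 kN·m
  R_B = wL/2 = (-2)·20/2 = -20 kN
  M_B = -wL²/12 = -(-2)·20²/12 = 200/3 kN·m
Superposition: R_A = 10 kN, M_A = 200/3 kN·m, R_B = 50 kN, M_B = -400/3 kN·m

R_A = 10 kN, M_A = 200/3 kN·m, R_B = 50 kN, M_B = -400/3 kN·m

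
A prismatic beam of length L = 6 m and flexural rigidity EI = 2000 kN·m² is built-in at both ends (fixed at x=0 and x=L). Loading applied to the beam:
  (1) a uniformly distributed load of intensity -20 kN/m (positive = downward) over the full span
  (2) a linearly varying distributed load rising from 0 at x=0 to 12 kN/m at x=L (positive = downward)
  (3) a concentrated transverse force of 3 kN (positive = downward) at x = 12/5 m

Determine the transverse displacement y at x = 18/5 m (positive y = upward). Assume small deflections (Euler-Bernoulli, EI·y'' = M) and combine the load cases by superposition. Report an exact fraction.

y(18/5) = 39312/1953125 m

Load 1 — uniform load w=-20 kN/m over full span:
  y_1 = -wx²(L-x)²/(24EI) = -(-20)·(18/5)²·(6-(18/5))²/(24·2000) = 486/15625 m
Load 2 — triangular load w₀=12 kN/m (0→w₀ over full span):
  y_2 = -w₀x²(L-x)²(x+2L)/(120LEI) = -12·(18/5)²·(6-(18/5))²·((18/5)+2·6)/(120·6·2000) = -18954/1953125 m
Load 3 — point force P=3 kN at a=12/5 m (b=L-a=18/5):
  y_3 = -Pa²(L-x)²(3bL-(3b+a)(L-x))/(6L³EI)  [x>a] = -3·(12/5)²·(6-(18/5))²·(3·(18/5)·6-(3·(18/5)+(12/5))·(6-(18/5)))/(6·6³·2000) = -2484/1953125 m
Superposition: y = Σ y_i = 39312/1953125 m ≈ 0.020128 m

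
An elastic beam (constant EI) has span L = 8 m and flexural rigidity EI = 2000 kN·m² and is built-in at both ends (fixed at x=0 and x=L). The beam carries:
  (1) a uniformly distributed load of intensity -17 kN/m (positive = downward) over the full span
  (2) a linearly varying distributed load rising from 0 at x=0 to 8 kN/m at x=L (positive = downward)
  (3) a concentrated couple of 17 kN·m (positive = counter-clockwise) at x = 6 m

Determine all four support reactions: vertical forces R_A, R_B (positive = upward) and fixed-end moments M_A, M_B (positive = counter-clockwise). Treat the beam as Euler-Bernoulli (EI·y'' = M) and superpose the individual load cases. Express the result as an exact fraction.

Load 1 — uniform load w=-17 kN/m over full span:
  R_A = wL/2 = (-17)·8/2 = -68 kN
  M_A = wL²/12 = (-17)·8²/12 = -272/3 kN·m
  R_B = wL/2 = (-17)·8/2 = -68 kN
  M_B = -wL²/12 = -(-17)·8²/12 = 272/3 kN·m
Load 2 — triangular load w₀=8 kN/m (0→w₀ over full span):
  R_A = 3w₀L/20 = 3·8·8/20 = 48/5 kN
  M_A = w₀L²/30 = 8·8²/30 = 256/15 kN·m
  R_B = 7w₀L/20 = 7·8·8/20 = 112/5 kN
  M_B = -w₀L²/20 = -8·8²/20 = -128/5 kN·m
Load 3 — applied couple M₀=17 kN·m at a=6 m (b=L-a=2):
  R_A = 6M₀ab/L³ = 6·17·6·2/8³ = 153/64 kN
  M_A = M₀b(2a-b)/L² = 17·2·(2·6-2)/8² = 85/16 kN·m
  R_B = -6M₀ab/L³ = -6·17·6·2/8³ = -153/64 kN
  M_B = M₀a(2b-a)/L² = 17·6·(2·2-6)/8² = -51/16 kN·m
Superposition: R_A = -17923/320 kN, M_A = -5463/80 kN·m, R_B = -15357/320 kN, M_B = 14851/240 kN·m

R_A = -17923/320 kN, M_A = -5463/80 kN·m, R_B = -15357/320 kN, M_B = 14851/240 kN·m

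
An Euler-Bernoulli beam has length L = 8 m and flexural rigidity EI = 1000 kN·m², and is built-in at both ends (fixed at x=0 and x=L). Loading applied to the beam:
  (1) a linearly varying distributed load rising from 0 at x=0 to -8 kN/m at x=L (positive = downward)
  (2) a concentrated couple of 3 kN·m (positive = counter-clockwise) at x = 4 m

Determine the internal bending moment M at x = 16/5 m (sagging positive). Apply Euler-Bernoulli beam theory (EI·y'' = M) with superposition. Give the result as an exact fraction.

M(16/5) = -3571/500 kN·m

Load 1 — triangular load w₀=-8 kN/m (0→w₀ over full span):
  M_1 = 3w₀Lx/20 - w₀L²/30 - w₀x³/(6L) = 3·(-8)·8·(16/5)/20 - (-8)·8²/30 - (-8)·(16/5)³/(6·8) = -1024/125 kN·m
Load 2 — applied couple M₀=3 kN·m at a=4 m (b=L-a=4):
  M_2 = R_Ax - M_A  [x≤a] with R_A=9/16, M_A=3/4 = (9/16)·(16/5) - (3/4) = 21/20 kN·m
Superposition: M = Σ M_i = -3571/500 kN·m ≈ -7.142000 kN·m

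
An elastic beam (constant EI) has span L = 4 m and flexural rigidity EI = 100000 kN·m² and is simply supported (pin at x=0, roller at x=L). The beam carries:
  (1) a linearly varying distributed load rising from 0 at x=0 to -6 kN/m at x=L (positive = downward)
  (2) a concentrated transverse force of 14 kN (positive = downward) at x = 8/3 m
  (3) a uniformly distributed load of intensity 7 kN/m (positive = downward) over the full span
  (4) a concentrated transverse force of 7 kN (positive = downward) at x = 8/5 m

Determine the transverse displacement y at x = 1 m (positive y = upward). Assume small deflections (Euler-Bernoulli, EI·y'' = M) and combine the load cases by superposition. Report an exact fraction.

Load 1 — triangular load w₀=-6 kN/m (0→w₀ over full span):
  y_1 = -w₀x(7L⁴-10L²x²+3x⁴)/(360LEI) = -(-6)·1·(7·4⁴-10·4²·1²+3·1⁴)/(360·4·100000) = 109/1600000 m
Load 2 — point force P=14 kN at a=8/3 m (b=L-a=4/3):
  y_2 = -Pbx(L²-b²-x²)/(6LEI)  [x≤a] = -14·(4/3)·1·(4²-(4/3)²-1²)/(6·4·100000) = -833/8100000 m
Load 3 — uniform load w=7 kN/m over full span:
  y_3 = -wx(L³-2Lx²+x³)/(24EI) = -7·1·(4³-2·4·1²+1³)/(24·100000) = -133/800000 m
Load 4 — point force P=7 kN at a=8/5 m (b=L-a=12/5):
  y_4 = -Pbx(L²-b²-x²)/(6LEI)  [x≤a] = -7·(12/5)·1·(4²-(12/5)²-1²)/(6·4·100000) = -1617/25000000 m
Superposition: y = Σ y_i = -4303441/16200000000 m ≈ -0.000266 m

y(1) = -4303441/16200000000 m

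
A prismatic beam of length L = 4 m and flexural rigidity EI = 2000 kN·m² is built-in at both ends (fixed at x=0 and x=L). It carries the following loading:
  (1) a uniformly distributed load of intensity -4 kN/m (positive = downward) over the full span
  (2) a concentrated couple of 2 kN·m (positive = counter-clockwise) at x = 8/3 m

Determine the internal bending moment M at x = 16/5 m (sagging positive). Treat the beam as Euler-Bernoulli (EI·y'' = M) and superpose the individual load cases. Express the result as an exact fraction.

M(16/5) = -8/25 kN·m

Load 1 — uniform load w=-4 kN/m over full span:
  M_1 = wLx/2 - wL²/12 - wx²/2 = (-4)·4·(16/5)/2 - (-4)·4²/12 - (-4)·(16/5)²/2 = 16/75 kN·m
Load 2 — applied couple M₀=2 kN·m at a=8/3 m (b=L-a=4/3):
  M_2 = R_Ax - M_A - M₀  [x>a] with R_A=2/3, M_A=2/3 = (2/3)·(16/5) - (2/3) - 2 = -8/15 kN·m
Superposition: M = Σ M_i = -8/25 kN·m ≈ -0.320000 kN·m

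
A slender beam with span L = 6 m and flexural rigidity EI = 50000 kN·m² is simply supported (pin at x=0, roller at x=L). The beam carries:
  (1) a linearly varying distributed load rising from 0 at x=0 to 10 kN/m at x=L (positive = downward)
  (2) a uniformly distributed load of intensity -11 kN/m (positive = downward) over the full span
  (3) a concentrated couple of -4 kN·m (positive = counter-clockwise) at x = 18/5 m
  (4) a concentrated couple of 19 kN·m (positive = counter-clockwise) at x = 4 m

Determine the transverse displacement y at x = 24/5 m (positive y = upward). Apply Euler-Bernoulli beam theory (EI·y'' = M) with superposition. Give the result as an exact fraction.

Load 1 — triangular load w₀=10 kN/m (0→w₀ over full span):
  y_1 = -w₀x(7L⁴-10L²x²+3x⁴)/(360LEI) = -10·(24/5)·(7·6⁴-10·6²·(24/5)²+3·(24/5)⁴)/(360·6·50000) = -10287/9765625 m
Load 2 — uniform load w=-11 kN/m over full span:
  y_2 = -wx(L³-2Lx²+x³)/(24EI) = -(-11)·(24/5)·(6³-2·6·(24/5)²+(24/5)³)/(24·50000) = 8613/3906250 m
Load 3 — applied couple M₀=-4 kN·m at a=18/5 m (b=L-a=12/5):
  y_3 = (M₀x³/(6L)-M₀(x-a)²/2+C₁x)/EI  [x>a] with C₁=M₀(3b²-L²)/(6L)=52/25 = ((-4)·(24/5)³/(6·6)-(-4)·((24/5)-(18/5))²/2+(52/25)·(24/5))/50000 = 9/781250 m
Load 4 — applied couple M₀=19 kN·m at a=4 m (b=L-a=2):
  y_4 = (M₀x³/(6L)-M₀(x-a)²/2+C₁x)/EI  [x>a] with C₁=M₀(3b²-L²)/(6L)=-38/3 = (19·(24/5)³/(6·6)-19·((24/5)-4)²/2+(-38/3)·(24/5))/50000 = -133/781250 m
Superposition: y = Σ y_i = 19391/19531250 m ≈ 0.000993 m

y(24/5) = 19391/19531250 m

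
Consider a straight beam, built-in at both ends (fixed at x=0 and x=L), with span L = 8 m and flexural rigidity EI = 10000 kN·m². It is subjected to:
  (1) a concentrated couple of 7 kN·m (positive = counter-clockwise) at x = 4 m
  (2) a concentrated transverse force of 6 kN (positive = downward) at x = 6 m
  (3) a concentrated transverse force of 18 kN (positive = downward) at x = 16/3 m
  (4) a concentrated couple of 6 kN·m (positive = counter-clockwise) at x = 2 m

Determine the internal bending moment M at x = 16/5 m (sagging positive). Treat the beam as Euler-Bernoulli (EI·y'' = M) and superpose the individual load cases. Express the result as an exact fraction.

M(16/5) = 127/24 kN·m

Load 1 — applied couple M₀=7 kN·m at a=4 m (b=L-a=4):
  M_1 = R_Ax - M_A  [x≤a] with R_A=21/16, M_A=7/4 = (21/16)·(16/5) - (7/4) = 49/20 kN·m
Load 2 — point force P=6 kN at a=6 m (b=L-a=2):
  M_2 = Pb²(3a+b)x/L³ - Pab²/L²  [x≤a] = 6·2²·(3·6+2)·(16/5)/8³ - 6·6·2²/8² = 3/4 kN·m
Load 3 — point force P=18 kN at a=16/3 m (b=L-a=8/3):
  M_3 = Pb²(3a+b)x/L³ - Pab²/L²  [x≤a] = 18·(8/3)²·(3·(16/3)+(8/3))·(16/5)/8³ - 18·(16/3)·(8/3)²/8² = 64/15 kN·m
Load 4 — applied couple M₀=6 kN·m at a=2 m (b=L-a=6):
  M_4 = R_Ax - M_A - M₀  [x>a] with R_A=27/32, M_A=-9/8 = (27/32)·(16/5) - (-9/8) - 6 = -87/40 kN·m
Superposition: M = Σ M_i = 127/24 kN·m ≈ 5.291667 kN·m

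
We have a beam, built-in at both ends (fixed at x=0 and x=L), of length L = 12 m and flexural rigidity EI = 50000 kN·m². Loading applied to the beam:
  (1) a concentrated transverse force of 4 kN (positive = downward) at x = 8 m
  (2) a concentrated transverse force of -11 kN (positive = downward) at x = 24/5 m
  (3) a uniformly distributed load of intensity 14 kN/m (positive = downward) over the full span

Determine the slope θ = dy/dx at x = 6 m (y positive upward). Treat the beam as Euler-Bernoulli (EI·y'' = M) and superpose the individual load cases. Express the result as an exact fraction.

θ(6) = -211/1171875 rad

Load 1 — point force P=4 kN at a=8 m (b=L-a=4):
  θ_1 = -Pb²x(2aL-(3a+b)x)/(2L³EI)  [x≤a] = -4·4²·6·(2·8·12-(3·8+4)·6)/(2·12³·50000) = -1/18750 rad
Load 2 — point force P=-11 kN at a=24/5 m (b=L-a=36/5):
  θ_2 = Pa²(L-x)(2bL-(3b+a)(L-x))/(2L³EI)  [x>a] = (-11)·(24/5)²·(12-6)·(2·(36/5)·12-(3·(36/5)+(24/5))·(12-6))/(2·12³·50000) = -99/781250 rad
Load 3 — uniform load w=14 kN/m over full span:
  θ_3 = -wx(L-x)(L-2x)/(12EI) = -14·6·(12-6)·(12-2·6)/(12·50000) = 0 rad
Superposition: θ = Σ θ_i = -211/1171875 rad ≈ -0.000180 rad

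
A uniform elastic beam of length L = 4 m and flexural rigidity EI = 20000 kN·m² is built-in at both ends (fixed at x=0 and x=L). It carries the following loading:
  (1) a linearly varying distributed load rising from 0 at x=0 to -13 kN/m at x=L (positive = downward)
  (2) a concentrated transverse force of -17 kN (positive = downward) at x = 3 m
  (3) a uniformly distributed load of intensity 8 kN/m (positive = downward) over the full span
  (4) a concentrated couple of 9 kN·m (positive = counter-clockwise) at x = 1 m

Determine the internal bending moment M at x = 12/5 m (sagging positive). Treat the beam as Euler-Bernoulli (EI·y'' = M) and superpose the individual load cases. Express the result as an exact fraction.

Load 1 — triangular load w₀=-13 kN/m (0→w₀ over full span):
  M_1 = 3w₀Lx/20 - w₀L²/30 - w₀x³/(6L) = 3·(-13)·4·(12/5)/20 - (-13)·4²/30 - (-13)·(12/5)³/(6·4) = -1612/375 kN·m
Load 2 — point force P=-17 kN at a=3 m (b=L-a=1):
  M_2 = Pb²(3a+b)x/L³ - Pab²/L²  [x≤a] = (-17)·1²·(3·3+1)·(12/5)/4³ - (-17)·3·1²/4² = -51/16 kN·m
Load 3 — uniform load w=8 kN/m over full span:
  M_3 = wLx/2 - wL²/12 - wx²/2 = 8·4·(12/5)/2 - 8·4²/12 - 8·(12/5)²/2 = 352/75 kN·m
Load 4 — applied couple M₀=9 kN·m at a=1 m (b=L-a=3):
  M_4 = R_Ax - M_A - M₀  [x>a] with R_A=81/32, M_A=-27/16 = (81/32)·(12/5) - (-27/16) - 9 = -99/80 kN·m
Superposition: M = Σ M_i = -12091/3000 kN·m ≈ -4.030333 kN·m

M(12/5) = -12091/3000 kN·m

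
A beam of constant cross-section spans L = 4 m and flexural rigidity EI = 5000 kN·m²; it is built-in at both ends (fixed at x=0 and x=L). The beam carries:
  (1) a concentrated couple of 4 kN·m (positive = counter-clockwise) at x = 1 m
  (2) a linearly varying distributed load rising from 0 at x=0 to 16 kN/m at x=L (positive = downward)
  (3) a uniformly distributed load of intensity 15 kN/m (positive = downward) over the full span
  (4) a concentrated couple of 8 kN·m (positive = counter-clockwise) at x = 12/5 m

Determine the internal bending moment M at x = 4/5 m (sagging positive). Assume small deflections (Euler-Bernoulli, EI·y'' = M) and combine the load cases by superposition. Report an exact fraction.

Load 1 — applied couple M₀=4 kN·m at a=1 m (b=L-a=3):
  M_1 = R_Ax - M_A  [x≤a] with R_A=9/8, M_A=-3/4 = (9/8)·(4/5) - (-3/4) = 33/20 kN·m
Load 2 — triangular load w₀=16 kN/m (0→w₀ over full span):
  M_2 = 3w₀Lx/20 - w₀L²/30 - w₀x³/(6L) = 3·16·4·(4/5)/20 - 16·4²/30 - 16·(4/5)³/(6·4) = -448/375 kN·m
Load 3 — uniform load w=15 kN/m over full span:
  M_3 = wLx/2 - wL²/12 - wx²/2 = 15·4·(4/5)/2 - 15·4²/12 - 15·(4/5)²/2 = -4/5 kN·m
Load 4 — applied couple M₀=8 kN·m at a=12/5 m (b=L-a=8/5):
  M_4 = R_Ax - M_A  [x≤a] with R_A=72/25, M_A=64/25 = (72/25)·(4/5) - (64/25) = -32/125 kN·m
Superposition: M = Σ M_i = -901/1500 kN·m ≈ -0.600667 kN·m

M(4/5) = -901/1500 kN·m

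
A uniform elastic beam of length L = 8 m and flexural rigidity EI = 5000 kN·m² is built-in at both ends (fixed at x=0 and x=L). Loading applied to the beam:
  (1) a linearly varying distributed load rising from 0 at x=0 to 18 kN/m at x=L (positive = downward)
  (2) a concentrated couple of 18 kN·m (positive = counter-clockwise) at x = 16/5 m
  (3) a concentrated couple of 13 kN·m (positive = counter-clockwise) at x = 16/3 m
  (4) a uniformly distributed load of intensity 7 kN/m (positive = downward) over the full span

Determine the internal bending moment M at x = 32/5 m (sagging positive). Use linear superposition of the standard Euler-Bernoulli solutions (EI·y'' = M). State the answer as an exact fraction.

Load 1 — triangular load w₀=18 kN/m (0→w₀ over full span):
  M_1 = 3w₀Lx/20 - w₀L²/30 - w₀x³/(6L) = 3·18·8·(32/5)/20 - 18·8²/30 - 18·(32/5)³/(6·8) = 192/125 kN·m
Load 2 — applied couple M₀=18 kN·m at a=16/5 m (b=L-a=24/5):
  M_2 = R_Ax - M_A - M₀  [x>a] with R_A=81/25, M_A=54/25 = (81/25)·(32/5) - (54/25) - 18 = 72/125 kN·m
Load 3 — applied couple M₀=13 kN·m at a=16/3 m (b=L-a=8/3):
  M_3 = R_Ax - M_A - M₀  [x>a] with R_A=13/6, M_A=13/3 = (13/6)·(32/5) - (13/3) - 13 = -52/15 kN·m
Load 4 — uniform load w=7 kN/m over full span:
  M_4 = wLx/2 - wL²/12 - wx²/2 = 7·8·(32/5)/2 - 7·8²/12 - 7·(32/5)²/2 = -112/75 kN·m
Superposition: M = Σ M_i = -356/125 kN·m ≈ -2.848000 kN·m

M(32/5) = -356/125 kN·m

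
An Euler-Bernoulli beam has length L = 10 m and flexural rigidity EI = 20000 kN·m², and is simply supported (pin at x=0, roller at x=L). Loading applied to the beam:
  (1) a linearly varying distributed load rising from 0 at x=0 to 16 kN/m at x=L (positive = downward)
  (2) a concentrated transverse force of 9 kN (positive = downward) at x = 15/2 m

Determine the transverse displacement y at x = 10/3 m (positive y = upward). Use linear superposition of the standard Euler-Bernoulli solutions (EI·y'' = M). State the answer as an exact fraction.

y(10/3) = -91559/1866240 m

Load 1 — triangular load w₀=16 kN/m (0→w₀ over full span):
  y_1 = -w₀x(7L⁴-10L²x²+3x⁴)/(360LEI) = -16·(10/3)·(7·10⁴-10·10²·(10/3)²+3·(10/3)⁴)/(360·10·20000) = -32/729 m
Load 2 — point force P=9 kN at a=15/2 m (b=L-a=5/2):
  y_2 = -Pbx(L²-b²-x²)/(6LEI)  [x≤a] = -9·(5/2)·(10/3)·(10²-(5/2)²-(10/3)²)/(6·10·20000) = -119/23040 m
Superposition: y = Σ y_i = -91559/1866240 m ≈ -0.049061 m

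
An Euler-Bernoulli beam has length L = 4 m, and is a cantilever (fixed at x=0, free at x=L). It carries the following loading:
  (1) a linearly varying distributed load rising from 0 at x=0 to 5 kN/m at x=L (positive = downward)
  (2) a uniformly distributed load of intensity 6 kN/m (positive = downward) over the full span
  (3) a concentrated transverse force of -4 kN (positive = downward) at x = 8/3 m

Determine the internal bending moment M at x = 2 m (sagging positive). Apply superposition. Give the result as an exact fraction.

M(2) = -53/3 kN·m

Load 1 — triangular load w₀=5 kN/m (0→w₀ over full span):
  M_1 = w₀Lx/2 - w₀L²/3 - w₀x³/(6L) = 5·4·2/2 - 5·4²/3 - 5·2³/(6·4) = -25/3 kN·m
Load 2 — uniform load w=6 kN/m over full span:
  M_2 = -w(L-x)²/2 = -6·(4-2)²/2 = -12 kN·m
Load 3 — point force P=-4 kN at a=8/3 m (b=L-a=4/3):
  M_3 = -P(a-x)  [x≤a] = -(-4)·((8/3)-2) = 8/3 kN·m
Superposition: M = Σ M_i = -53/3 kN·m ≈ -17.666667 kN·m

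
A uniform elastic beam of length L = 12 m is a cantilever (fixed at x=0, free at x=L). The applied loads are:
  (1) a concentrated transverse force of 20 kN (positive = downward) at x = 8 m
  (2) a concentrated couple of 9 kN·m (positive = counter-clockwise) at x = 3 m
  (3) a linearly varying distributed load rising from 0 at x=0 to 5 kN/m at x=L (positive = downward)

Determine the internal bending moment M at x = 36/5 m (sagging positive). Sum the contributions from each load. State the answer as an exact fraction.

M(36/5) = -1648/25 kN·m

Load 1 — point force P=20 kN at a=8 m (b=L-a=4):
  M_1 = -P(a-x)  [x≤a] = -20·(8-(36/5)) = -16 kN·m
Load 2 — applied couple M₀=9 kN·m at a=3 m (b=L-a=9):
  M_2 = 0  [x>a] = 0 kN·m
Load 3 — triangular load w₀=5 kN/m (0→w₀ over full span):
  M_3 = w₀Lx/2 - w₀L²/3 - w₀x³/(6L) = 5·12·(36/5)/2 - 5·12²/3 - 5·(36/5)³/(6·12) = -1248/25 kN·m
Superposition: M = Σ M_i = -1648/25 kN·m ≈ -65.920000 kN·m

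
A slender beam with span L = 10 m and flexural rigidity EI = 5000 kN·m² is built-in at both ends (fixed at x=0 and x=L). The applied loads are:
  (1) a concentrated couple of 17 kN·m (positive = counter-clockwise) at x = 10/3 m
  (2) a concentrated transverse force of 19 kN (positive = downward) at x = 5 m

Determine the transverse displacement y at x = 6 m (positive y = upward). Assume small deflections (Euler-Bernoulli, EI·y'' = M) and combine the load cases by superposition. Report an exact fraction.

Load 1 — applied couple M₀=17 kN·m at a=10/3 m (b=L-a=20/3):
  y_1 = (R_Ax³/6 - M_Ax²/2 - M₀(x-a)²/2)/EI  [x>a] with R_A=34/15, M_A=0 = ((34/15)·6³/6 - 0·6²/2 - 17·(6-(10/3))²/2)/5000 = 119/28125 m
Load 2 — point force P=19 kN at a=5 m (b=L-a=5):
  y_2 = -Pa²(L-x)²(3bL-(3b+a)(L-x))/(6L³EI)  [x>a] = -19·5²·(10-6)²·(3·5·10-(3·5+5)·(10-6))/(6·10³·5000) = -133/7500 m
Superposition: y = Σ y_i = -1519/112500 m ≈ -0.013502 m

y(6) = -1519/112500 m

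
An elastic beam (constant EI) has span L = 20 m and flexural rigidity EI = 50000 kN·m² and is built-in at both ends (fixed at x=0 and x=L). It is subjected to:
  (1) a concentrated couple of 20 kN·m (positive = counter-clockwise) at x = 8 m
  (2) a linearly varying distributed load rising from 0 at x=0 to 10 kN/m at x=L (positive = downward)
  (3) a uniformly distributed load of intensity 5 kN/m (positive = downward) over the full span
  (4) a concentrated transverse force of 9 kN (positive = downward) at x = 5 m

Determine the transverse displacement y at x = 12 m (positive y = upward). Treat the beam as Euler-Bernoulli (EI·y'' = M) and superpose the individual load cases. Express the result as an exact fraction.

y(12) = -49811/625000 m

Load 1 — applied couple M₀=20 kN·m at a=8 m (b=L-a=12):
  y_1 = (R_Ax³/6 - M_Ax²/2 - M₀(x-a)²/2)/EI  [x>a] with R_A=36/25, M_A=12/5 = ((36/25)·12³/6 - (12/5)·12²/2 - 20·(12-8)²/2)/50000 = 128/78125 m
Load 2 — triangular load w₀=10 kN/m (0→w₀ over full span):
  y_2 = -w₀x²(L-x)²(x+2L)/(120LEI) = -10·12²·(20-12)²·(12+2·20)/(120·20·50000) = -624/15625 m
Load 3 — uniform load w=5 kN/m over full span:
  y_3 = -wx²(L-x)²/(24EI) = -5·12²·(20-12)²/(24·50000) = -24/625 m
Load 4 — point force P=9 kN at a=5 m (b=L-a=15):
  y_4 = -Pa²(L-x)²(3bL-(3b+a)(L-x))/(6L³EI)  [x>a] = -9·5²·(20-12)²·(3·15·20-(3·15+5)·(20-12))/(6·20³·50000) = -3/1000 m
Superposition: y = Σ y_i = -49811/625000 m ≈ -0.079698 m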